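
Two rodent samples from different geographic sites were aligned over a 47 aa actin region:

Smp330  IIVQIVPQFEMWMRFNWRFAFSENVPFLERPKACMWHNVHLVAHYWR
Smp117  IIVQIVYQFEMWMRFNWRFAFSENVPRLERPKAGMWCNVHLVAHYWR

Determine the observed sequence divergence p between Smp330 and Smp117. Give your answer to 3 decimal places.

The sequences differ at positions 7 (P/Y), 27 (F/R), 34 (C/G), 37 (H/C).
There are 4 differences over 47 sites, so p = 4/47 = 0.085.

0.085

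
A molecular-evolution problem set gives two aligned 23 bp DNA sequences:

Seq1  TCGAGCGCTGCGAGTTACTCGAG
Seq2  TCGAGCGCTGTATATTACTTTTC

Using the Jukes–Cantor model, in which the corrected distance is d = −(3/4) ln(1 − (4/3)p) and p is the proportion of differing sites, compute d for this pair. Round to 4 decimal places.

The sequences differ at positions 11 (C/T), 12 (G/A), 13 (A/T), 14 (G/A), 20 (C/T), 21 (G/T), 22 (A/T), 23 (G/C).
p = 8/23 = 0.347826.
d = −0.75 · ln(1 − (4/3)·0.347826) = −0.75 · ln(0.536232) = −0.75 · (-0.623188) = 0.4674.

0.4674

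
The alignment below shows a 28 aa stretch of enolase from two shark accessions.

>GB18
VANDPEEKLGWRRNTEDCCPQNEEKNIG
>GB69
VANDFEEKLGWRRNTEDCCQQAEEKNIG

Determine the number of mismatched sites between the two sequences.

The sequences differ at positions 5 (P/F), 20 (P/Q), 22 (N/A).
That gives 3 mismatches out of 28 aligned sites, so the Hamming distance is 3.

3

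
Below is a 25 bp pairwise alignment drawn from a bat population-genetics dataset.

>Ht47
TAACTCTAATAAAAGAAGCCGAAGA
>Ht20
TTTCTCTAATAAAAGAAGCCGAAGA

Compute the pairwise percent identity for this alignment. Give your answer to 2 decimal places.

The sequences differ at positions 2 (A/T), 3 (A/T).
23 of the 25 sites match, so the percent identity is 23/25 × 100 = 92.00%.

92.00%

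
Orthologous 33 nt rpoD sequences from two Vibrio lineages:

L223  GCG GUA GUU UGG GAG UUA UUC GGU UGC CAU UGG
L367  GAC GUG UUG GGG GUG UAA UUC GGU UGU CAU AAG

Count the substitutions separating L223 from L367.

11

Mismatches occur at site 2 (C↔A), site 3 (G↔C), site 6 (A↔G), site 7 (G↔U), site 9 (U↔G), site 10 (U↔G), site 14 (A↔U), site 17 (U↔A), site 27 (C↔U), site 31 (U↔A), site 32 (G↔A).
That gives 11 mismatches out of 33 aligned sites, so the Hamming distance is 11.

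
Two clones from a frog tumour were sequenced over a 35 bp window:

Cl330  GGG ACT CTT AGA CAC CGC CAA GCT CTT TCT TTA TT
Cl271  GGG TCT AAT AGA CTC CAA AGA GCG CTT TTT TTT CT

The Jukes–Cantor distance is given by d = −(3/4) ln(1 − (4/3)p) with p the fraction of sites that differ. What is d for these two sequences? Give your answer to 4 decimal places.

0.4582

Mismatches occur at site 4 (A/T), site 7 (C/A), site 8 (T/A), site 14 (A/T), site 17 (G/A), site 18 (C/A), site 19 (C/A), site 20 (A/G), site 24 (T/G), site 29 (C/T), site 33 (A/T), site 34 (T/C).
p = 12/35 = 0.342857.
d = −0.75 · ln(1 − (4/3)·0.342857) = −0.75 · ln(0.542857) = −0.75 · (-0.610909) = 0.4582.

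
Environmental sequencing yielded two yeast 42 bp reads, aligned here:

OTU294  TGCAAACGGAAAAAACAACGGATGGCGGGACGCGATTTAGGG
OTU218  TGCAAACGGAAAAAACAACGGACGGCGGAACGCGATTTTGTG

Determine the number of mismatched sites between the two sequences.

The sequences differ at positions 23 (T/C), 29 (G/A), 39 (A/T), 41 (G/T).
That gives 4 mismatches out of 42 aligned sites, so the Hamming distance is 4.

4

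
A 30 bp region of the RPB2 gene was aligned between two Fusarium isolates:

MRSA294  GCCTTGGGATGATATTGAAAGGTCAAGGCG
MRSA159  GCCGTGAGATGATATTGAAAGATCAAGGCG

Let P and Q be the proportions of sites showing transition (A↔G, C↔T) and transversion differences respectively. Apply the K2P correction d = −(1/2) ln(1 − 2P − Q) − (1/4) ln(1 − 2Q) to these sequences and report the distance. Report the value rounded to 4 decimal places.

0.1084

Differing sites — 4:T/G (Tv); 7:G/A (Ti); 22:G/A (Ti).
Of the 3 differences, 2 transitions and 1 transversion over 30 sites: P = 2/30 = 0.066667, Q = 1/30 = 0.033333.
d = −0.5·ln(0.833333) − 0.25·ln(0.933334) = −0.5·(-0.182322) − 0.25·(-0.068992) = 0.1084.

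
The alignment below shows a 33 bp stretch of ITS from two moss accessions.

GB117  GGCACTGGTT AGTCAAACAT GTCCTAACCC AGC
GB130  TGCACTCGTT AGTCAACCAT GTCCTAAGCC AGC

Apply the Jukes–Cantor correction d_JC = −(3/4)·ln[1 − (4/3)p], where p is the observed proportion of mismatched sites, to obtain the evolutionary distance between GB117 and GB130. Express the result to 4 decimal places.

0.1322

Mismatches occur at site 1 (G/T), site 7 (G/C), site 17 (A/C), site 28 (C/G).
p = 4/33 = 0.121212.
d = −0.75 · ln(1 − (4/3)·0.121212) = −0.75 · ln(0.838384) = −0.75 · (-0.176279) = 0.1322.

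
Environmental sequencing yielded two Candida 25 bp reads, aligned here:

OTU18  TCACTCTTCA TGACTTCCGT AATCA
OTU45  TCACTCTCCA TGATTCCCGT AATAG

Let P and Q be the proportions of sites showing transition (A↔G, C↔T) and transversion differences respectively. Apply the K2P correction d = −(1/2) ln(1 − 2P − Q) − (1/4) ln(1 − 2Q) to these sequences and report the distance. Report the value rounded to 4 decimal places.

0.2440

Differing sites — 8:T/C (Ti); 14:C/T (Ti); 16:T/C (Ti); 24:C/A (Tv); 25:A/G (Ti).
Of the 5 differences, 4 transitions and 1 transversion over 25 sites: P = 4/25 = 0.160000, Q = 1/25 = 0.040000.
d = −0.5·ln(0.640000) − 0.25·ln(0.920000) = −0.5·(-0.446287) − 0.25·(-0.083382) = 0.2440.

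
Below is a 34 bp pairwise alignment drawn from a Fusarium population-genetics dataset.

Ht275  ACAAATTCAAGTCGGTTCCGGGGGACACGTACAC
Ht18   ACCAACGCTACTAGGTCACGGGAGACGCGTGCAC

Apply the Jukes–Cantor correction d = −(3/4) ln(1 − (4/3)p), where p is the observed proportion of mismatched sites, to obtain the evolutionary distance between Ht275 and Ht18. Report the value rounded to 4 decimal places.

Differing sites — 3:A/C; 6:T/C; 7:T/G; 9:A/T; 11:G/C; 13:C/A; 17:T/C; 18:C/A; 23:G/A; 27:A/G; 31:A/G.
p = 11/34 = 0.323529.
d = −0.75 · ln(1 − (4/3)·0.323529) = −0.75 · ln(0.568628) = −0.75 · (-0.564529) = 0.4234.

0.4234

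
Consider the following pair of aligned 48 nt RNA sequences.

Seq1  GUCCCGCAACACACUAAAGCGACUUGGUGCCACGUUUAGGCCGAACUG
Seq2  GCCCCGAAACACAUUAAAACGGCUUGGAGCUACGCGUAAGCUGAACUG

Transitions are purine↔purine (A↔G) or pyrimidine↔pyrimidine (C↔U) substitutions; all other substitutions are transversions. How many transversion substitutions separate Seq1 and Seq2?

3

The sequences differ at positions 2 (U/C, transition), 7 (C/A, transversion), 14 (C/U, transition), 19 (G/A, transition), 22 (A/G, transition), 28 (U/A, transversion), 31 (C/U, transition), 35 (U/C, transition), 36 (U/G, transversion), 39 (G/A, transition), 42 (C/U, transition).
Of the 11 differences, 8 transitions and 3 transversions, so the answer is 3.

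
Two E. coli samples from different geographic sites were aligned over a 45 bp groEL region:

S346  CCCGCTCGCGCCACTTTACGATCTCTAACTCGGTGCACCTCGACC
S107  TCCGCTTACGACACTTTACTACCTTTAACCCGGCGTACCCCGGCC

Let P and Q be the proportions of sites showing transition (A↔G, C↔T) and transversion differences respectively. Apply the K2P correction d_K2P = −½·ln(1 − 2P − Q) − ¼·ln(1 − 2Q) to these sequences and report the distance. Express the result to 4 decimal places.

0.3589

Mismatches occur at site 1 (C→T, transition), site 7 (C→T, transition), site 8 (G→A, transition), site 11 (C→A, transversion), site 20 (G→T, transversion), site 22 (T→C, transition), site 25 (C→T, transition), site 30 (T→C, transition), site 34 (T→C, transition), site 36 (C→T, transition), site 40 (T→C, transition), site 43 (A→G, transition).
Of the 12 differences, 10 transitions and 2 transversions over 45 sites: P = 10/45 = 0.222222, Q = 2/45 = 0.044444.
d = −0.5·ln(0.511112) − 0.25·ln(0.911112) = −0.5·(-0.671167) − 0.25·(-0.093089) = 0.3589.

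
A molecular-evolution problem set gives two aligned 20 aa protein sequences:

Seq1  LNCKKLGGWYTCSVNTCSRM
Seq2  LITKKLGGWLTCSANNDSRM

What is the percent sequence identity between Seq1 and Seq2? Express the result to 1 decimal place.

70.0%

Differing sites — 2:N/I; 3:C/T; 10:Y/L; 14:V/A; 16:T/N; 17:C/D.
14 of the 20 sites match, so the percent identity is 14/20 × 100 = 70.0%.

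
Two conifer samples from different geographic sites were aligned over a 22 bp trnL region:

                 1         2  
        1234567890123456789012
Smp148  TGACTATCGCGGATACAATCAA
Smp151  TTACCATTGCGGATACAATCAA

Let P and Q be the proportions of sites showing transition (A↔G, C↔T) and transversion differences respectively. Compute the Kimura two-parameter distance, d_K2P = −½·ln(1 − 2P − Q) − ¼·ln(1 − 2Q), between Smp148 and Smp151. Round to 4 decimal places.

Differing sites — 2:G/T (Tv); 5:T/C (Ti); 8:C/T (Ti).
Of the 3 differences, 2 transitions and 1 transversion over 22 sites: P = 2/22 = 0.090909, Q = 1/22 = 0.045455.
d = −0.5·ln(0.772727) − 0.25·ln(0.909090) = −0.5·(-0.257829) − 0.25·(-0.095311) = 0.1527.

0.1527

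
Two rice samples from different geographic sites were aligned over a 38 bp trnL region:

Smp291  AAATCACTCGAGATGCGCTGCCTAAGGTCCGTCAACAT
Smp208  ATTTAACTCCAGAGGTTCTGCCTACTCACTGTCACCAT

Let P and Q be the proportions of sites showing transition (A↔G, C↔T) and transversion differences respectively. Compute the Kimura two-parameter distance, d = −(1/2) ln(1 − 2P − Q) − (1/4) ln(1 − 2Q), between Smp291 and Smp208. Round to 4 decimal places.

0.4673

The sequences differ at positions 2 (A/T, transversion), 3 (A/T, transversion), 5 (C/A, transversion), 10 (G/C, transversion), 14 (T/G, transversion), 16 (C/T, transition), 17 (G/T, transversion), 25 (A/C, transversion), 26 (G/T, transversion), 27 (G/C, transversion), 28 (T/A, transversion), 30 (C/T, transition), 35 (A/C, transversion).
Of the 13 differences, 2 transitions and 11 transversions over 38 sites: P = 2/38 = 0.052632, Q = 11/38 = 0.289474.
d = −0.5·ln(0.605262) − 0.25·ln(0.421052) = −0.5·(-0.502094) − 0.25·(-0.864999) = 0.4673.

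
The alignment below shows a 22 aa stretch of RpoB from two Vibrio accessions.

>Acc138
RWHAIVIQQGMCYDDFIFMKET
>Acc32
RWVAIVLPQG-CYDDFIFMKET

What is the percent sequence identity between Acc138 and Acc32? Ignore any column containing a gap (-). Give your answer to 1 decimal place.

85.7%

Excluding the 1 gap column leaves 21 comparable sites.
Differing sites — 3:H/V; 7:I/L; 8:Q/P.
18 of the 21 comparable sites match, so the percent identity is 18/21 × 100 = 85.7%.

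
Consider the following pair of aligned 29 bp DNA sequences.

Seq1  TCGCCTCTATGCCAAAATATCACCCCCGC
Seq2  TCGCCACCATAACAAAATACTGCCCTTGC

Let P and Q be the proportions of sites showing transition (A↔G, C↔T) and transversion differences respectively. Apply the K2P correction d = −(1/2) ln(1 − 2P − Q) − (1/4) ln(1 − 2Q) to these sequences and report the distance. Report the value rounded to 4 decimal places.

Differing sites — 6:T/A (Tv); 8:T/C (Ti); 11:G/A (Ti); 12:C/A (Tv); 20:T/C (Ti); 21:C/T (Ti); 22:A/G (Ti); 26:C/T (Ti); 27:C/T (Ti).
Of the 9 differences, 7 transitions and 2 transversions over 29 sites: P = 7/29 = 0.241379, Q = 2/29 = 0.068966.
d = −0.5·ln(0.448276) − 0.25·ln(0.862068) = −0.5·(-0.802346) − 0.25·(-0.148421) = 0.4383.

0.4383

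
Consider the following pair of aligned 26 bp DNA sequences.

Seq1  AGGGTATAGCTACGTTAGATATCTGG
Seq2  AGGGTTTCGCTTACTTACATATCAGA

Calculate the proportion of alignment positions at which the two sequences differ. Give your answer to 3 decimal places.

The sequences differ at positions 6 (A/T), 8 (A/C), 12 (A/T), 13 (C/A), 14 (G/C), 18 (G/C), 24 (T/A), 26 (G/A).
There are 8 differences over 26 sites, so p = 8/26 = 0.308.

0.308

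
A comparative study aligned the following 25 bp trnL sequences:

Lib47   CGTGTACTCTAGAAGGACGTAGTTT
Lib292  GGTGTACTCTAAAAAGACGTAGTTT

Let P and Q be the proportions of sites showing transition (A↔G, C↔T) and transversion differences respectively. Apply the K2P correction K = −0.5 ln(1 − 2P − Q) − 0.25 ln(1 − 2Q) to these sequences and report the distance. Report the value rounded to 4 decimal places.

Differing sites — 1:C/G (Tv); 12:G/A (Ti); 15:G/A (Ti).
Of the 3 differences, 2 transitions and 1 transversion over 25 sites: P = 2/25 = 0.080000, Q = 1/25 = 0.040000.
d = −0.5·ln(0.800000) − 0.25·ln(0.920000) = −0.5·(-0.223144) − 0.25·(-0.083382) = 0.1324.

0.1324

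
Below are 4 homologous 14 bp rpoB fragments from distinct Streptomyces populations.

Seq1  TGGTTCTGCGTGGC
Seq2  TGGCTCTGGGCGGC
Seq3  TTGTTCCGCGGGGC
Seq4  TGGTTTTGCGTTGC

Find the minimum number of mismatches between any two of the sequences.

2

Pairwise Hamming distances:
  Seq1 vs Seq2: 3
  Seq1 vs Seq3: 3
  Seq1 vs Seq4: 2
  Seq2 vs Seq3: 5
  Seq2 vs Seq4: 5
  Seq3 vs Seq4: 5
The smallest is 2, between Seq1 and Seq4.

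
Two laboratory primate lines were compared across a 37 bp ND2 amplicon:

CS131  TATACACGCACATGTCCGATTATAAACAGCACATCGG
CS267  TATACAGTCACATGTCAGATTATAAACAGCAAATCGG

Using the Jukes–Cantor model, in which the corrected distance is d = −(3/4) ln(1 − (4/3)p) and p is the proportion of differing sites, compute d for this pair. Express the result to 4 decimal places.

0.1167

The sequences differ at positions 7 (C/G), 8 (G/T), 17 (C/A), 32 (C/A).
p = 4/37 = 0.108108.
d = −0.75 · ln(1 − (4/3)·0.108108) = −0.75 · ln(0.855856) = −0.75 · (-0.155653) = 0.1167.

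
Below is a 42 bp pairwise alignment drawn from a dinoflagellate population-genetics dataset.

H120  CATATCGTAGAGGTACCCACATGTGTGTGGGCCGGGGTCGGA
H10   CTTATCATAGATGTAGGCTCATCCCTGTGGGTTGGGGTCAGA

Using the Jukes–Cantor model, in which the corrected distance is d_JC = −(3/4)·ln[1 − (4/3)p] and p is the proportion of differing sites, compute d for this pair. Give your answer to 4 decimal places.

0.3597

The sequences differ at positions 2 (A/T), 7 (G/A), 12 (G/T), 16 (C/G), 17 (C/G), 19 (A/T), 23 (G/C), 24 (T/C), 25 (G/C), 32 (C/T), 33 (C/T), 40 (G/A).
p = 12/42 = 0.285714.
d = −0.75 · ln(1 − (4/3)·0.285714) = −0.75 · ln(0.619048) = −0.75 · (-0.479572) = 0.3597.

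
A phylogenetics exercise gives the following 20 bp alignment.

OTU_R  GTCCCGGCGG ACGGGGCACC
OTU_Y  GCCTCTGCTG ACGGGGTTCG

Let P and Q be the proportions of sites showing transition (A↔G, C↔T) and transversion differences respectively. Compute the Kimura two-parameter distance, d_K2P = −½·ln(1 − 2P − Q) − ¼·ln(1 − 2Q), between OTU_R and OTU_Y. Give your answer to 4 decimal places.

The sequences differ at positions 2 (T/C, transition), 4 (C/T, transition), 6 (G/T, transversion), 9 (G/T, transversion), 17 (C/T, transition), 18 (A/T, transversion), 20 (C/G, transversion).
Of the 7 differences, 3 transitions and 4 transversions over 20 sites: P = 3/20 = 0.150000, Q = 4/20 = 0.200000.
d = −0.5·ln(0.500000) − 0.25·ln(0.600000) = −0.5·(-0.693147) − 0.25·(-0.510826) = 0.4743.

0.4743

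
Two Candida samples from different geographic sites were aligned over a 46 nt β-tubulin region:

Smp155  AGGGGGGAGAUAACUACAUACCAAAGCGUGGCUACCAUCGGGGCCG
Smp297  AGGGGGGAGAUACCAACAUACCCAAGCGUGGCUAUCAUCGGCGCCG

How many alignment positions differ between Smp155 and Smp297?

5

The sequences differ at positions 13 (A/C), 15 (U/A), 23 (A/C), 35 (C/U), 42 (G/C).
That gives 5 mismatches out of 46 aligned sites, so the Hamming distance is 5.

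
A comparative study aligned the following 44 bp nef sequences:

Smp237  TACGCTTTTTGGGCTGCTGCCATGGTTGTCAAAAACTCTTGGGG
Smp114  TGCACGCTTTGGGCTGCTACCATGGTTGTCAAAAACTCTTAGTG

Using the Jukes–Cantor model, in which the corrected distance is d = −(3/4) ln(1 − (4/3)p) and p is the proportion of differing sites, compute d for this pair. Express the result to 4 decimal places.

Mismatches occur at site 2 (A→G), site 4 (G→A), site 6 (T→G), site 7 (T→C), site 19 (G→A), site 41 (G→A), site 43 (G→T).
p = 7/44 = 0.159091.
d = −0.75 · ln(1 − (4/3)·0.159091) = −0.75 · ln(0.787879) = −0.75 · (-0.238411) = 0.1788.

0.1788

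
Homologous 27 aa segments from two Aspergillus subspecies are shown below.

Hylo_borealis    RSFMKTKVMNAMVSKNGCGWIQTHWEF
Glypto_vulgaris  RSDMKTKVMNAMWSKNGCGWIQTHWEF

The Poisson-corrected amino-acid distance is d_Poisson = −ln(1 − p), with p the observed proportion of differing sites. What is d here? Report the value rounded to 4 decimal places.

The sequences differ at positions 3 (F/D), 13 (V/W).
p = 2/27 = 0.074074.
d = −ln(1 − 0.074074) = −ln(0.925926) = 0.0770.

0.0770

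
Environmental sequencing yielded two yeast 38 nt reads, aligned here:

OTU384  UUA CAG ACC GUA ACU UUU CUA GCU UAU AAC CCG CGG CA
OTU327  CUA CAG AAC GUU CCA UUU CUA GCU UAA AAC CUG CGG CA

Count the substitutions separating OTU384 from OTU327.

Mismatches occur at site 1 (U↔C), site 8 (C↔A), site 12 (A↔U), site 13 (A↔C), site 15 (U↔A), site 27 (U↔A), site 32 (C↔U).
That gives 7 mismatches out of 38 aligned sites, so the Hamming distance is 7.

7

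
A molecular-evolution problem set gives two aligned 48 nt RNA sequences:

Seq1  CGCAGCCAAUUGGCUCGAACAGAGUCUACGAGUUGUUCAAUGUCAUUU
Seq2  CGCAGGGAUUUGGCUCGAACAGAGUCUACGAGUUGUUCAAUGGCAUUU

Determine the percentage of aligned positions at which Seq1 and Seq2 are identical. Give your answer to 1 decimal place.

Mismatches occur at site 6 (C↔G), site 7 (C↔G), site 9 (A↔U), site 43 (U↔G).
44 of the 48 sites match, so the percent identity is 44/48 × 100 = 91.7%.

91.7%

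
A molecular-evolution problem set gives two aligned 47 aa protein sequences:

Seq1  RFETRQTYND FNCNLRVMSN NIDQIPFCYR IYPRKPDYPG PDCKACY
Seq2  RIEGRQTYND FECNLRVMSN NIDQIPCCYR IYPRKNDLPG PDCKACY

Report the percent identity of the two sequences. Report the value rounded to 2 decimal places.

87.23%

Mismatches occur at site 2 (F↔I), site 4 (T↔G), site 12 (N↔E), site 27 (F↔C), site 36 (P↔N), site 38 (Y↔L).
41 of the 47 sites match, so the percent identity is 41/47 × 100 = 87.23%.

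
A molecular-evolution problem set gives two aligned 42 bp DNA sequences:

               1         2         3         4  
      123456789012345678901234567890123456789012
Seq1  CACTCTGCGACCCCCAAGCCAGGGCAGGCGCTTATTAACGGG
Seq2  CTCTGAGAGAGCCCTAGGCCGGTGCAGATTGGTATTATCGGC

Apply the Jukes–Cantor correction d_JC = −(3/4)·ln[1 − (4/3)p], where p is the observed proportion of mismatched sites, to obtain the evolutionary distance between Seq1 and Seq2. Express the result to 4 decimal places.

The sequences differ at positions 2 (A/T), 5 (C/G), 6 (T/A), 8 (C/A), 11 (C/G), 15 (C/T), 17 (A/G), 21 (A/G), 23 (G/T), 28 (G/A), 29 (C/T), 30 (G/T), 31 (C/G), 32 (T/G), 38 (A/T), 42 (G/C).
p = 16/42 = 0.380952.
d = −0.75 · ln(1 − (4/3)·0.380952) = −0.75 · ln(0.492064) = −0.75 · (-0.709146) = 0.5319.

0.5319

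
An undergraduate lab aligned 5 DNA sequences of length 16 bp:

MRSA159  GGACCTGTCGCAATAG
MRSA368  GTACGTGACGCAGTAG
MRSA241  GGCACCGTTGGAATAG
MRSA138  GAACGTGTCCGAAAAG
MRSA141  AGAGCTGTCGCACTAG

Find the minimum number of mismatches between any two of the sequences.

Pairwise Hamming distances:
  MRSA159 vs MRSA368: 4
  MRSA159 vs MRSA241: 5
  MRSA159 vs MRSA138: 5
  MRSA159 vs MRSA141: 3
  MRSA368 vs MRSA241: 9
  MRSA368 vs MRSA138: 6
  MRSA368 vs MRSA141: 6
  MRSA241 vs MRSA138: 8
  MRSA241 vs MRSA141: 7
  MRSA138 vs MRSA141: 8
The smallest is 3, between MRSA159 and MRSA141.

3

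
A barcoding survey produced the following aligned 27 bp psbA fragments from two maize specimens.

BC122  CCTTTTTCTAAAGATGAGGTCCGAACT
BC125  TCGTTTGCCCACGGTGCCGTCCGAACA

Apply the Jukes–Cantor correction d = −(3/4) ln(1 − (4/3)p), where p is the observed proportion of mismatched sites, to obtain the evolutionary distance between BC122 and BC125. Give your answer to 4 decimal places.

0.5107

Mismatches occur at site 1 (C→T), site 3 (T→G), site 7 (T→G), site 9 (T→C), site 10 (A→C), site 12 (A→C), site 14 (A→G), site 17 (A→C), site 18 (G→C), site 27 (T→A).
p = 10/27 = 0.370370.
d = −0.75 · ln(1 − (4/3)·0.370370) = −0.75 · ln(0.506173) = −0.75 · (-0.680877) = 0.5107.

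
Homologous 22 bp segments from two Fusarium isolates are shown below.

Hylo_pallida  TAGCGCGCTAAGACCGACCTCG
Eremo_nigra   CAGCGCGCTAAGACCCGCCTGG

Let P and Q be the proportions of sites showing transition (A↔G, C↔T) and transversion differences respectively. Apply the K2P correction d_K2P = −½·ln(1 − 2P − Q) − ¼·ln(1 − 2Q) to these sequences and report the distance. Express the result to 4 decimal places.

0.2094

Differing sites — 1:T/C (Ti); 16:G/C (Tv); 17:A/G (Ti); 21:C/G (Tv).
Of the 4 differences, 2 transitions and 2 transversions over 22 sites: P = 2/22 = 0.090909, Q = 2/22 = 0.090909.
d = −0.5·ln(0.727273) − 0.25·ln(0.818182) = −0.5·(-0.318453) − 0.25·(-0.200670) = 0.2094.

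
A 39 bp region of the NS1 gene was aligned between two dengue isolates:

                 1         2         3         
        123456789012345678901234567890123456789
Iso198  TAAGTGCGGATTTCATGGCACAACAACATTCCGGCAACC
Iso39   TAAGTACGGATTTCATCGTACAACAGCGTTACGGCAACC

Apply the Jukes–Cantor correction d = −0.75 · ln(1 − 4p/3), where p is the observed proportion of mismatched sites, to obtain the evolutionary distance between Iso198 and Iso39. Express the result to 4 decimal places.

0.1722

Mismatches occur at site 6 (G→A), site 17 (G→C), site 19 (C→T), site 26 (A→G), site 28 (A→G), site 31 (C→A).
p = 6/39 = 0.153846.
d = −0.75 · ln(1 − (4/3)·0.153846) = −0.75 · ln(0.794872) = −0.75 · (-0.229574) = 0.1722.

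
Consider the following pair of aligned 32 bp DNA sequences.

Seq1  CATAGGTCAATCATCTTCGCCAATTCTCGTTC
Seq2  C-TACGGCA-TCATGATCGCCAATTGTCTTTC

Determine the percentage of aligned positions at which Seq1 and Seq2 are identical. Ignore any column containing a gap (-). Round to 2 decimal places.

80.00%

Excluding the 2 gap columns leaves 30 comparable sites.
The sequences differ at positions 5 (G/C), 7 (T/G), 15 (C/G), 16 (T/A), 26 (C/G), 29 (G/T).
24 of the 30 comparable sites match, so the percent identity is 24/30 × 100 = 80.00%.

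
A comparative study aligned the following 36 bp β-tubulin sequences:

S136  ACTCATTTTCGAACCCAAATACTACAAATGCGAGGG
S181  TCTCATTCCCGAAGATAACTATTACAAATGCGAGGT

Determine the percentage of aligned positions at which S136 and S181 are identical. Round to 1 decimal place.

Differing sites — 1:A/T; 8:T/C; 9:T/C; 14:C/G; 15:C/A; 16:C/T; 19:A/C; 22:C/T; 36:G/T.
27 of the 36 sites match, so the percent identity is 27/36 × 100 = 75.0%.

75.0%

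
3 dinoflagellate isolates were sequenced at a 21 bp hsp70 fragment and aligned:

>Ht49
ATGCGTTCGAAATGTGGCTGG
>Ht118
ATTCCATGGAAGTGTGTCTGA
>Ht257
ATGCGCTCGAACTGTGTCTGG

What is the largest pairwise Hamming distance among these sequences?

7

Pairwise Hamming distances:
  Ht49 vs Ht118: 7
  Ht49 vs Ht257: 3
  Ht118 vs Ht257: 6
The largest is 7, between Ht49 and Ht118.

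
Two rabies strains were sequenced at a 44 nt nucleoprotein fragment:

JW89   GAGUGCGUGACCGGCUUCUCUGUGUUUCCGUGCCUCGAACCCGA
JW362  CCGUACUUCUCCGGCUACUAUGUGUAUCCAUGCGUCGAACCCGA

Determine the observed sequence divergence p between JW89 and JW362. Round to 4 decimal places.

Mismatches occur at site 1 (G/C), site 2 (A/C), site 5 (G/A), site 7 (G/U), site 9 (G/C), site 10 (A/U), site 17 (U/A), site 20 (C/A), site 26 (U/A), site 30 (G/A), site 34 (C/G).
There are 11 differences over 44 sites, so p = 11/44 = 0.2500.

0.2500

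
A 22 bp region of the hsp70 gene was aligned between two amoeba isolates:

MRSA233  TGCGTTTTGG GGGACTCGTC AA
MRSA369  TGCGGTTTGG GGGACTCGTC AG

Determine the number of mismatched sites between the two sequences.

2

Differing sites — 5:T/G; 22:A/G.
That gives 2 mismatches out of 22 aligned sites, so the Hamming distance is 2.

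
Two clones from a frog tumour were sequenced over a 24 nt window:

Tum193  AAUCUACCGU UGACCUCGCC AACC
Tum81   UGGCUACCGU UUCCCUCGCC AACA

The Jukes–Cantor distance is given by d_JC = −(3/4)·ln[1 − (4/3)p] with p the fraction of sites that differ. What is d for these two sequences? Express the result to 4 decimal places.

Mismatches occur at site 1 (A→U), site 2 (A→G), site 3 (U→G), site 12 (G→U), site 13 (A→C), site 24 (C→A).
p = 6/24 = 0.250000.
d = −0.75 · ln(1 − (4/3)·0.250000) = −0.75 · ln(0.666667) = −0.75 · (-0.405465) = 0.3041.

0.3041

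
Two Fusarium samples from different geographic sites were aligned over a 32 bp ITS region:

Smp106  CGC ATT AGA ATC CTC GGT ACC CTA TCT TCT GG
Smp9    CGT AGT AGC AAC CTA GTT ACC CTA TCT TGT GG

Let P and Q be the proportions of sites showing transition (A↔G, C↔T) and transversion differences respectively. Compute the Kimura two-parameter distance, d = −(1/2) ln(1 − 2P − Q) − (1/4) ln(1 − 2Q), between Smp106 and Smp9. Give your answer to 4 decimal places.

0.2613

The sequences differ at positions 3 (C/T, transition), 5 (T/G, transversion), 9 (A/C, transversion), 11 (T/A, transversion), 15 (C/A, transversion), 17 (G/T, transversion), 29 (C/G, transversion).
Of the 7 differences, 1 transition and 6 transversions over 32 sites: P = 1/32 = 0.031250, Q = 6/32 = 0.187500.
d = −0.5·ln(0.750000) − 0.25·ln(0.625000) = −0.5·(-0.287682) − 0.25·(-0.470004) = 0.2613.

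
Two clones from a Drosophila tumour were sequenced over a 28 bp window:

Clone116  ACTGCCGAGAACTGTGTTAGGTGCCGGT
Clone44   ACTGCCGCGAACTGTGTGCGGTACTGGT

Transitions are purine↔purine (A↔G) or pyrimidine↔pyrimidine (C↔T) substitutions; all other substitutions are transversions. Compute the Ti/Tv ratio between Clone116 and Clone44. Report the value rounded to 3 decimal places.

Differing sites — 8:A/C (Tv); 18:T/G (Tv); 19:A/C (Tv); 23:G/A (Ti); 25:C/T (Ti).
Of the 5 differences, 2 transitions and 3 transversions, so Ti/Tv = 2/3 = 0.667.

0.667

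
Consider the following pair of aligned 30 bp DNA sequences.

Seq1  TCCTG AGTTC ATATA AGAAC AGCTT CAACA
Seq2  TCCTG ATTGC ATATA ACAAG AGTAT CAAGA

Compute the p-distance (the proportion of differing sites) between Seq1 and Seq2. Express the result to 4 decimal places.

Mismatches occur at site 7 (G→T), site 9 (T→G), site 17 (G→C), site 20 (C→G), site 23 (C→T), site 24 (T→A), site 29 (C→G).
There are 7 differences over 30 sites, so p = 7/30 = 0.2333.

0.2333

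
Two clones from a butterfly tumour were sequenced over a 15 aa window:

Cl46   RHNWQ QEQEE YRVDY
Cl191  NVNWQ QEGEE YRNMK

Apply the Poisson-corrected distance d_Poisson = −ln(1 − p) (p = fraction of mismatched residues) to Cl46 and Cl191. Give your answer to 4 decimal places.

0.5108

Mismatches occur at site 1 (R→N), site 2 (H→V), site 8 (Q→G), site 13 (V→N), site 14 (D→M), site 15 (Y→K).
p = 6/15 = 0.400000.
d = −ln(1 − 0.400000) = −ln(0.600000) = 0.5108.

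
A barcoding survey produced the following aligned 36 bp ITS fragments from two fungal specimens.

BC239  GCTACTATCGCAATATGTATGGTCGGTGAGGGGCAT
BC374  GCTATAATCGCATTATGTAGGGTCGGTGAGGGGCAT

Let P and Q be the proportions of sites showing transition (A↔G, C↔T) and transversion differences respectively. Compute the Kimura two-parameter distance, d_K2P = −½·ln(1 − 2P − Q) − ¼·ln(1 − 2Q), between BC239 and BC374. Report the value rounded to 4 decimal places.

0.1203

The sequences differ at positions 5 (C/T, transition), 6 (T/A, transversion), 13 (A/T, transversion), 20 (T/G, transversion).
Of the 4 differences, 1 transition and 3 transversions over 36 sites: P = 1/36 = 0.027778, Q = 3/36 = 0.083333.
d = −0.5·ln(0.861111) − 0.25·ln(0.833334) = −0.5·(-0.149532) − 0.25·(-0.182321) = 0.1203.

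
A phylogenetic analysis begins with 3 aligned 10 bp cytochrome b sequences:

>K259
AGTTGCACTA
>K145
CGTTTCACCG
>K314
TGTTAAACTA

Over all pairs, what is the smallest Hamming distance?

3

Pairwise Hamming distances:
  K259 vs K145: 4
  K259 vs K314: 3
  K145 vs K314: 5
The smallest is 3, between K259 and K314.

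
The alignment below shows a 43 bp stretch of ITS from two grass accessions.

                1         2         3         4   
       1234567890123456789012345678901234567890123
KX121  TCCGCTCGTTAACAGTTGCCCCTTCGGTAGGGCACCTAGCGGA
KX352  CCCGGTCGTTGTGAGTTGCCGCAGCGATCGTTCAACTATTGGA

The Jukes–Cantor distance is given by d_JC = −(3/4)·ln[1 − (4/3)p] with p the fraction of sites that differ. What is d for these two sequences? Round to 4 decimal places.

0.4693

Mismatches occur at site 1 (T→C), site 5 (C→G), site 11 (A→G), site 12 (A→T), site 13 (C→G), site 21 (C→G), site 23 (T→A), site 24 (T→G), site 27 (G→A), site 29 (A→C), site 31 (G→T), site 32 (G→T), site 35 (C→A), site 39 (G→T), site 40 (C→T).
p = 15/43 = 0.348837.
d = −0.75 · ln(1 − (4/3)·0.348837) = −0.75 · ln(0.534884) = −0.75 · (-0.625705) = 0.4693.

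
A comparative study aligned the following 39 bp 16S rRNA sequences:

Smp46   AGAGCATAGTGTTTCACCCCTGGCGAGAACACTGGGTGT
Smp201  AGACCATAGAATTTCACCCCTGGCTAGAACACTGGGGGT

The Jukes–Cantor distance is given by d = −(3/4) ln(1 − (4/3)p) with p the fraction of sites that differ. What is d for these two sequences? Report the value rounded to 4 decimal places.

0.1406

The sequences differ at positions 4 (G/C), 10 (T/A), 11 (G/A), 25 (G/T), 37 (T/G).
p = 5/39 = 0.128205.
d = −0.75 · ln(1 − (4/3)·0.128205) = −0.75 · ln(0.829060) = −0.75 · (-0.187463) = 0.1406.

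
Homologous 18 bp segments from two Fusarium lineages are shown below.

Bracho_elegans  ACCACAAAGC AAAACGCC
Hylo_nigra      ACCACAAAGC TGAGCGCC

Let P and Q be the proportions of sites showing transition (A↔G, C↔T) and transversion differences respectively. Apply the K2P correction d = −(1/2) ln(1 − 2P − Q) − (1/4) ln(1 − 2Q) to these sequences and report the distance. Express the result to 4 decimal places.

0.1922

The sequences differ at positions 11 (A/T, transversion), 12 (A/G, transition), 14 (A/G, transition).
Of the 3 differences, 2 transitions and 1 transversion over 18 sites: P = 2/18 = 0.111111, Q = 1/18 = 0.055556.
d = −0.5·ln(0.722222) − 0.25·ln(0.888888) = −0.5·(-0.325423) − 0.25·(-0.117784) = 0.1922.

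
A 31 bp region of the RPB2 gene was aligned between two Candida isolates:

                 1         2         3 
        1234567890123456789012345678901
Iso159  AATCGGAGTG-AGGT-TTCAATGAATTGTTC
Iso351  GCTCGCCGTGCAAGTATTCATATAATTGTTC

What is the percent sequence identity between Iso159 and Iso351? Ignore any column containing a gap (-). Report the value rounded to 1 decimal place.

72.4%

Excluding the 2 gap columns leaves 29 comparable sites.
Mismatches occur at site 1 (A↔G), site 2 (A↔C), site 6 (G↔C), site 7 (A↔C), site 13 (G↔A), site 21 (A↔T), site 22 (T↔A), site 23 (G↔T).
21 of the 29 comparable sites match, so the percent identity is 21/29 × 100 = 72.4%.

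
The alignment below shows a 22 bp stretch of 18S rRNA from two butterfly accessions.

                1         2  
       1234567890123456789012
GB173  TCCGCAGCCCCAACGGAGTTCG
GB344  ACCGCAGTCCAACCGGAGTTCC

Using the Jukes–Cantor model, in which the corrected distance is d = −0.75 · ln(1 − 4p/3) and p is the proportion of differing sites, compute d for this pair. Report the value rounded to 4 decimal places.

0.2708

Differing sites — 1:T/A; 8:C/T; 11:C/A; 13:A/C; 22:G/C.
p = 5/22 = 0.227273.
d = −0.75 · ln(1 − (4/3)·0.227273) = −0.75 · ln(0.696969) = −0.75 · (-0.361014) = 0.2708.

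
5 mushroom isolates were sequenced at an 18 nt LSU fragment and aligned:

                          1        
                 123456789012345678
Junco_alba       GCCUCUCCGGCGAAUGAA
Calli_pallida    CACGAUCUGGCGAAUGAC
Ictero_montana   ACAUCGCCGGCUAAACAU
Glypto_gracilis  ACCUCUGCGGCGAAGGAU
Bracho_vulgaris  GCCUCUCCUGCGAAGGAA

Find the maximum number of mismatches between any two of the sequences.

11

Pairwise Hamming distances:
  Junco_alba vs Calli_pallida: 6
  Junco_alba vs Ictero_montana: 7
  Junco_alba vs Glypto_gracilis: 4
  Junco_alba vs Bracho_vulgaris: 2
  Calli_pallida vs Ictero_montana: 11
  Calli_pallida vs Glypto_gracilis: 8
  Calli_pallida vs Bracho_vulgaris: 8
  Ictero_montana vs Glypto_gracilis: 6
  Ictero_montana vs Bracho_vulgaris: 8
  Glypto_gracilis vs Bracho_vulgaris: 4
The largest is 11, between Calli_pallida and Ictero_montana.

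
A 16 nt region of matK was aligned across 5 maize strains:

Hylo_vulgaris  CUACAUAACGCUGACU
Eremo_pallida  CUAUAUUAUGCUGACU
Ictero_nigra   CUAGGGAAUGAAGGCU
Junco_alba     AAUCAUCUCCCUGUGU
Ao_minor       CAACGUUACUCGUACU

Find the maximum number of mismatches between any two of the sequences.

14

Pairwise Hamming distances:
  Hylo_vulgaris vs Eremo_pallida: 3
  Hylo_vulgaris vs Ictero_nigra: 7
  Hylo_vulgaris vs Junco_alba: 8
  Hylo_vulgaris vs Ao_minor: 6
  Eremo_pallida vs Ictero_nigra: 7
  Eremo_pallida vs Junco_alba: 10
  Eremo_pallida vs Ao_minor: 7
  Ictero_nigra vs Junco_alba: 14
  Ictero_nigra vs Ao_minor: 10
  Junco_alba vs Ao_minor: 10
The largest is 14, between Ictero_nigra and Junco_alba.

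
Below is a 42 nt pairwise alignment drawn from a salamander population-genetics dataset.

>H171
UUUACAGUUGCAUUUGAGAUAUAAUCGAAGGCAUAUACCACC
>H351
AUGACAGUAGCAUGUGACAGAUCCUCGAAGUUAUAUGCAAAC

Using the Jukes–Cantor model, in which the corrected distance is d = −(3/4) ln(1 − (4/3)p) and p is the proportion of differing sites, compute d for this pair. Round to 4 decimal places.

Mismatches occur at site 1 (U/A), site 3 (U/G), site 9 (U/A), site 14 (U/G), site 18 (G/C), site 20 (U/G), site 23 (A/C), site 24 (A/C), site 31 (G/U), site 32 (C/U), site 37 (A/G), site 39 (C/A), site 41 (C/A).
p = 13/42 = 0.309524.
d = −0.75 · ln(1 − (4/3)·0.309524) = −0.75 · ln(0.587301) = −0.75 · (-0.532218) = 0.3992.

0.3992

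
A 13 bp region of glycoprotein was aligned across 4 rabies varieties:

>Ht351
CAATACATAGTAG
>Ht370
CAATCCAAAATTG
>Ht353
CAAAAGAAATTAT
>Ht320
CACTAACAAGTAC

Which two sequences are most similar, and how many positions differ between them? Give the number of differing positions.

Pairwise Hamming distances:
  Ht351 vs Ht370: 4
  Ht351 vs Ht353: 5
  Ht351 vs Ht320: 5
  Ht370 vs Ht353: 6
  Ht370 vs Ht320: 7
  Ht353 vs Ht320: 6
The smallest is 4, between Ht351 and Ht370.

4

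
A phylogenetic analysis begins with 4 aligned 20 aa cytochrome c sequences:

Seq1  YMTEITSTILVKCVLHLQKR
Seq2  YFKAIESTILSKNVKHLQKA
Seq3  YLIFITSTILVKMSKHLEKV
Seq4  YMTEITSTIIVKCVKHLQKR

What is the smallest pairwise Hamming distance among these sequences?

2

Pairwise Hamming distances:
  Seq1 vs Seq2: 8
  Seq1 vs Seq3: 8
  Seq1 vs Seq4: 2
  Seq2 vs Seq3: 9
  Seq2 vs Seq4: 8
  Seq3 vs Seq4: 8
The smallest is 2, between Seq1 and Seq4.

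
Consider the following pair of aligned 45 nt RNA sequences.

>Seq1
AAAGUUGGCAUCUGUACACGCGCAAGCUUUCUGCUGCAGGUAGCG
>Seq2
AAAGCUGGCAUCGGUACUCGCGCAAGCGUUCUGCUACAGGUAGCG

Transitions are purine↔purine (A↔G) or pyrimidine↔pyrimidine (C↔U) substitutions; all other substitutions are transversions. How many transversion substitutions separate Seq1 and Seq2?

3

Differing sites — 5:U/C (Ti); 13:U/G (Tv); 18:A/U (Tv); 28:U/G (Tv); 36:G/A (Ti).
Of the 5 differences, 2 transitions and 3 transversions, so the answer is 3.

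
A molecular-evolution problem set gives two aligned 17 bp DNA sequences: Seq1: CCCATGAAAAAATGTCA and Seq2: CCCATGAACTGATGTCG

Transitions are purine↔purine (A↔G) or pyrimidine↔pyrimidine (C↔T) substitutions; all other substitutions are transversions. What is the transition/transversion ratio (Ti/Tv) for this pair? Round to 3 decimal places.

1.000

The sequences differ at positions 9 (A/C, transversion), 10 (A/T, transversion), 11 (A/G, transition), 17 (A/G, transition).
Of the 4 differences, 2 transitions and 2 transversions, so Ti/Tv = 2/2 = 1.000.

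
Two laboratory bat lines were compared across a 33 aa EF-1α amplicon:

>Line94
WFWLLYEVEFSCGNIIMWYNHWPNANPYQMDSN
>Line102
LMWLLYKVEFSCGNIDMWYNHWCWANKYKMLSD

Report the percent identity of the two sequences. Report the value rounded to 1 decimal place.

69.7%

Differing sites — 1:W/L; 2:F/M; 7:E/K; 16:I/D; 23:P/C; 24:N/W; 27:P/K; 29:Q/K; 31:D/L; 33:N/D.
23 of the 33 sites match, so the percent identity is 23/33 × 100 = 69.7%.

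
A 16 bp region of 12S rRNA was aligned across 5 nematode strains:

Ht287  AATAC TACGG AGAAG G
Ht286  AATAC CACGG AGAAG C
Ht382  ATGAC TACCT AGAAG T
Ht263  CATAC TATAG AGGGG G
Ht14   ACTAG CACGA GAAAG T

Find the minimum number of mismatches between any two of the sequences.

Pairwise Hamming distances:
  Ht287 vs Ht286: 2
  Ht287 vs Ht382: 5
  Ht287 vs Ht263: 5
  Ht287 vs Ht14: 7
  Ht286 vs Ht382: 6
  Ht286 vs Ht263: 7
  Ht286 vs Ht14: 6
  Ht382 vs Ht263: 9
  Ht382 vs Ht14: 8
  Ht263 vs Ht14: 12
The smallest is 2, between Ht287 and Ht286.

2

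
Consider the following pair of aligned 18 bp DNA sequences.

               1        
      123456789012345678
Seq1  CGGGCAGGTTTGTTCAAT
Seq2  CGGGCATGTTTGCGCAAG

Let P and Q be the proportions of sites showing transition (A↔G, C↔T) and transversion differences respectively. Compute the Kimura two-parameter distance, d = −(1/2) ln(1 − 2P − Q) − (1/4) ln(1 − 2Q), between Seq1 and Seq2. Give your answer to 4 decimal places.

Mismatches occur at site 7 (G/T, transversion), site 13 (T/C, transition), site 14 (T/G, transversion), site 18 (T/G, transversion).
Of the 4 differences, 1 transition and 3 transversions over 18 sites: P = 1/18 = 0.055556, Q = 3/18 = 0.166667.
d = −0.5·ln(0.722221) − 0.25·ln(0.666666) = −0.5·(-0.325424) − 0.25·(-0.405466) = 0.2641.

0.2641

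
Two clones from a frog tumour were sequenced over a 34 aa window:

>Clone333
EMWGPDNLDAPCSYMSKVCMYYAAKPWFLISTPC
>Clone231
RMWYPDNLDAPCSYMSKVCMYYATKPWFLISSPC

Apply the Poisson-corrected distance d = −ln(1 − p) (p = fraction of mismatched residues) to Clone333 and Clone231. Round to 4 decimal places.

The sequences differ at positions 1 (E/R), 4 (G/Y), 24 (A/T), 32 (T/S).
p = 4/34 = 0.117647.
d = −ln(1 − 0.117647) = −ln(0.882353) = 0.1252.

0.1252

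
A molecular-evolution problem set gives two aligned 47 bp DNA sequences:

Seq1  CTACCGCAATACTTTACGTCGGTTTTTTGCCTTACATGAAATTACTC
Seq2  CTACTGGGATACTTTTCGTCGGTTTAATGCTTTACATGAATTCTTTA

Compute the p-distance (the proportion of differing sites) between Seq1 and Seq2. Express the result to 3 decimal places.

Differing sites — 5:C/T; 7:C/G; 8:A/G; 16:A/T; 26:T/A; 27:T/A; 31:C/T; 41:A/T; 43:T/C; 44:A/T; 45:C/T; 47:C/A.
There are 12 differences over 47 sites, so p = 12/47 = 0.255.

0.255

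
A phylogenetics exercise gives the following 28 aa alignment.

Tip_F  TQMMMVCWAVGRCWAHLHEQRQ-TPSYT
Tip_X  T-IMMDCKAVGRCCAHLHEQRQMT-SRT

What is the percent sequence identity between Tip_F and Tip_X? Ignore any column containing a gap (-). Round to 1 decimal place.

80.0%

Excluding the 3 gap columns leaves 25 comparable sites.
Mismatches occur at site 3 (M↔I), site 6 (V↔D), site 8 (W↔K), site 14 (W↔C), site 27 (Y↔R).
20 of the 25 comparable sites match, so the percent identity is 20/25 × 100 = 80.0%.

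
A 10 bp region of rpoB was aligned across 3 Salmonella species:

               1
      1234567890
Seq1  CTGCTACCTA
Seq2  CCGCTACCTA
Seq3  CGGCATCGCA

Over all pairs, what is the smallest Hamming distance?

Pairwise Hamming distances:
  Seq1 vs Seq2: 1
  Seq1 vs Seq3: 5
  Seq2 vs Seq3: 5
The smallest is 1, between Seq1 and Seq2.

1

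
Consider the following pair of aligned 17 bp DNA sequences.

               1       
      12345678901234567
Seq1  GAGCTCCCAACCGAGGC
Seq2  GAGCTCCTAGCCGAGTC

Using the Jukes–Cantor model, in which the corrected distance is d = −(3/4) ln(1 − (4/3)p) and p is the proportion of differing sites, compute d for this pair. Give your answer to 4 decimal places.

Mismatches occur at site 8 (C/T), site 10 (A/G), site 16 (G/T).
p = 3/17 = 0.176471.
d = −0.75 · ln(1 − (4/3)·0.176471) = −0.75 · ln(0.764705) = −0.75 · (-0.268265) = 0.2012.

0.2012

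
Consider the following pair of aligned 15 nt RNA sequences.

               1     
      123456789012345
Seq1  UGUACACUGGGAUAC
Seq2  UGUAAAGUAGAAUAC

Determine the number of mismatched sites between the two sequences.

Mismatches occur at site 5 (C↔A), site 7 (C↔G), site 9 (G↔A), site 11 (G↔A).
That gives 4 mismatches out of 15 aligned sites, so the Hamming distance is 4.

4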